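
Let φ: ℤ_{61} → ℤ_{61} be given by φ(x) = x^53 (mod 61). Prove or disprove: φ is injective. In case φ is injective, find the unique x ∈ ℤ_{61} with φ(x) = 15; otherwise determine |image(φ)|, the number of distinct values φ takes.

Since 61 is prime, the nonzero elements of ℤ_{61} form a cyclic group of order 60.
As gcd(53, 60) = 1, raising to the 53rd power is a bijection on this group: if a^53 ≡ b^53 then (ab^{−1})^53 = 1, and the only element of order dividing gcd(53, 60) = 1 is 1, so a = b.
With φ(0) = 0 this makes φ injective on all of ℤ_{61}, hence bijective (finite equal-size domain and codomain). In particular φ is injective.
Since φ is injective, we find the preimage of 15. The inverse of x ↦ x^53 on (ℤ_{61})^× is x ↦ x^17, because 53·17 = 901 = 15·60 + 1 ≡ 1 (mod 60) and x^{60} = 1 for x ≠ 0 (Fermat). So φ⁻¹(15) = 15^17 mod 61.
Repeated squaring mod 61: 15^1 ≡ 15, 15^2 ≡ 15² = 225 ≡ 42, 15^4 ≡ 42² = 1764 ≡ 56, 15^8 ≡ 56² = 3136 ≡ 25, 15^16 ≡ 25² = 625 ≡ 15. Since 17 = 16 + 1, 15^17 ≡ 15·15: 15·15 = 225 ≡ 42. So 15^17 ≡ 42 (mod 61).
Hence φ⁻¹(15) = 42.

42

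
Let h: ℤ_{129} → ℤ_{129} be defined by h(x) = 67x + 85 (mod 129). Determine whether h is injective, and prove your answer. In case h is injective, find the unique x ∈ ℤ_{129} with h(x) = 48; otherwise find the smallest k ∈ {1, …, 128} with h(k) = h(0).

11

If h(s) = h(t), then 67s ≡ 67t (mod 129). Because gcd(67, 129) = 1, we may cancel 67 to get s ≡ t (mod 129).
Hence h is injective.
We now compute 67⁻¹ mod 129 explicitly. Euclid's algorithm: 129 = 1·67 + 62, 67 = 1·62 + 5, 62 = 12·5 + 2, 5 = 2·2 + 1; back-substituting gives 1 = 52·67 − 27·129, so 67⁻¹ ≡ 52 (mod 129).
Since h is injective, we find h⁻¹(48): we need 67x ≡ 48 − 85 ≡ 92 (mod 129). Using 67⁻¹ = 52: x ≡ 52·92 = 4784 = 37·129 + 11, so x = 11.
Check: h(11) = 67·11 + 85 = 822 = 6·129 + 48 ≡ 48 (mod 129).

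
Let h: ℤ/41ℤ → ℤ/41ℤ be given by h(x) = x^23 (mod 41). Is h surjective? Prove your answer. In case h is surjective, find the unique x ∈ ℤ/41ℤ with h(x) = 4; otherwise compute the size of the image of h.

Since 41 is prime, the nonzero elements of ℤ/41ℤ form a cyclic group of order 40.
As gcd(23, 40) = 1, raising to the 23rd power is a bijection on this group: if s^23 ≡ t^23 then (st^{−1})^23 = 1, and the only element of order dividing gcd(23, 40) = 1 is 1, so s = t.
With h(0) = 0 this makes h injective on all of ℤ/41ℤ, hence bijective (finite equal-size domain and codomain). In particular h is surjective.
Since h is surjective, we find the preimage of 4. The inverse of x ↦ x^23 on (ℤ/41ℤ)^× is x ↦ x^7, because 23·7 = 161 = 4·40 + 1 ≡ 1 (mod 40) and x^{40} = 1 for x ≠ 0 (Fermat). So h⁻¹(4) = 4^7 mod 41.
Repeated squaring mod 41: 4^1 ≡ 4, 4^2 ≡ 4² = 16, 4^4 ≡ 16² = 256 ≡ 10. Since 7 = 4 + 2 + 1, 4^7 ≡ 10·16·4: 10·16 = 160 ≡ 37, then 37·4 = 148 ≡ 25. So 4^7 ≡ 25 (mod 41).
Hence h⁻¹(4) = 25.

25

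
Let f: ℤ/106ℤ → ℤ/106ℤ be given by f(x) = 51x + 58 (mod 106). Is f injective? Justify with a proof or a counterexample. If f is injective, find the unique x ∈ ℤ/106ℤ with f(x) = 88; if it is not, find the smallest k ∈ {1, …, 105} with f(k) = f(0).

Suppose f(u) = f(v) in ℤ/106ℤ. Then 51u + 58 ≡ 51v + 58 (mod 106), hence 51(u − v) ≡ 0 (mod 106).
Since gcd(51, 106) = 1, 51 is invertible modulo 106, hence u − v ≡ 0 (mod 106), i.e. u = v.
So f is injective.
We now compute 51⁻¹ mod 106 explicitly. Euclid's algorithm: 106 = 2·51 + 4, 51 = 12·4 + 3, 4 = 1·3 + 1; back-substituting gives 1 = 79·51 − 38·106, so 51⁻¹ ≡ 79 (mod 106).
Since f is injective, we compute f⁻¹(88): solve 51x + 58 ≡ 88 (mod 106), i.e. 51x ≡ 30 (mod 106).
Multiplying by 51⁻¹ = 79 gives x ≡ 79·30 = 2370 = 22·106 + 38 ≡ 38 (mod 106).
Check: f(38) = 51·38 + 58 = 1996 = 18·106 + 88 ≡ 88 (mod 106).

38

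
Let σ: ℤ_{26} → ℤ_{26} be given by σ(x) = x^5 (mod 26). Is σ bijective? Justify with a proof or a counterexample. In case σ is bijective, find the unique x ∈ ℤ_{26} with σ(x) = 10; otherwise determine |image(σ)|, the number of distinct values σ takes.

4

Computing x^5 mod 26 for each x (by repeated squaring, reducing mod 26 at every step), the values σ(0), σ(1), …, σ(25) are: 0, 1, 6, 9, 10, 5, 2, 11, 8, 3, 4, 7, 12, 13, 14, 19, 22, 23, 18, 15, 24, 21, 16, 17, 20, 25.
Every element of ℤ_{26} appears exactly once in this list, so σ is a bijection, and in particular bijective.
Since σ is bijective, we read off the preimage of 10 from the same table: σ(4) = 10, so σ⁻¹(10) = 4.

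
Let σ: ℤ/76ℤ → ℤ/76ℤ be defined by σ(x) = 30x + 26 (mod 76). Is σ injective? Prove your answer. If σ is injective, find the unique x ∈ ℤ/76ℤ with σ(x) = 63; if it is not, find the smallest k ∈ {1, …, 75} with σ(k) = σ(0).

Recall: σ is injective if σ(x_1) = σ(x_2) implies x_1 = x_2.
We have gcd(30, 76) = 2 > 1. Taking x_1 = 0 and x_2 = 38: σ(0) = 26 and σ(38) = 30·38 + 26 = 1166 ≡ 26 (mod 76).
So σ(0) = σ(38) while 0 ≠ 38, therefore σ is not injective.
Since σ is not injective, we find the least positive k with σ(k) = σ(0): this means 30k ≡ 0 (mod 76), i.e. 76 ∣ 30k. Since gcd(30, 76) = 2, dividing through by 2 this holds exactly when 38 ∣ 15k, and as gcd(15, 38) = 1, exactly when 38 ∣ k.
The smallest positive such k is 38.

38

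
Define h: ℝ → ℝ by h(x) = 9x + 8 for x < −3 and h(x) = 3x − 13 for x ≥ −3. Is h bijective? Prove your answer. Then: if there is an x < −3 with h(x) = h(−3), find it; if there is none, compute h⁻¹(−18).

Both pieces are strictly increasing (slopes 9 and 3), so each is injective on its own interval.
The left piece maps (−∞, −3) onto (−∞, −19); the right piece maps [−3, ∞) onto [−22, ∞).
These images overlap. In particular h(−3) = −22 (right piece), and solving 9x + 8 = −22 on the left piece gives x = −10/3 < −3.
So h(−10/3) = h(−3) with −10/3 ≠ −3, and h is not injective, hence not bijective. This x = −10/3 is the requested value below −3.

-10/3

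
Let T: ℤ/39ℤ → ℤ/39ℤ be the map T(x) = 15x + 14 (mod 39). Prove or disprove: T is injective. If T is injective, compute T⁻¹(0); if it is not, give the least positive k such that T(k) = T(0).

We have gcd(15, 39) = 3 > 1. Taking s = 0 and t = 13: T(0) = 14 and T(13) = 15·13 + 14 = 209 ≡ 14 (mod 39).
So T(0) = T(13) while 0 ≠ 13, so T is not injective.
Since T is not injective, we find the least positive k with T(k) = T(0): this means 15k ≡ 0 (mod 39), i.e. 39 ∣ 15k. Since gcd(15, 39) = 3, dividing through by 3 this holds exactly when 13 ∣ 5k, and as gcd(5, 13) = 1, exactly when 13 ∣ k.
The smallest positive such k is 13.

13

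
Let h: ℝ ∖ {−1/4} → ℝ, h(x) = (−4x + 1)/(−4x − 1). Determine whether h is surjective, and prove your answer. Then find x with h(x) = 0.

If h(x) = 1, cross-multiplying gives −4(−4x + 1) = −4(−4x − 1), which simplifies to −4 = 4 — false.  So 1 has no preimage and h is not surjective.
Solving h(x) = 0: cross-multiplying gives −4x + 1 = 0(−4x − 1), which rearranges to −4x = −1, so x = 1/4.

1/4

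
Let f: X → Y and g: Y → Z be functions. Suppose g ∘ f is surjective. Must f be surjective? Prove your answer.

No. Take X = {0}, Y = {0, 1}, Z = {0}, f(a) = 0 for every a ∈ X, and g(b) = 0 for every b ∈ Y.
Then g ∘ f is surjective onto {0}, but 1 ∈ Y has no preimage under f, so f is not surjective.

not surjective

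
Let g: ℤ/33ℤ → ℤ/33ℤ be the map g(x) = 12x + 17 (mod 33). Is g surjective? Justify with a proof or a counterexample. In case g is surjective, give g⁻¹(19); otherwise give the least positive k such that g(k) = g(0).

11

Since gcd(12, 33) = 3, we have 12x ≡ 0 (mod 3) for all x, so g(x) ≡ 2 (mod 3).
But 0 ≢ 2 (mod 3), so 0 ∈ ℤ/33ℤ has no preimage. So g is not surjective.
Since g is not surjective, we find the least positive k with g(k) = g(0): this means 12k ≡ 0 (mod 33), i.e. 33 ∣ 12k. Since gcd(12, 33) = 3, dividing through by 3 this holds exactly when 11 ∣ 4k, and as gcd(4, 11) = 1, exactly when 11 ∣ k.
The smallest positive such k is 11.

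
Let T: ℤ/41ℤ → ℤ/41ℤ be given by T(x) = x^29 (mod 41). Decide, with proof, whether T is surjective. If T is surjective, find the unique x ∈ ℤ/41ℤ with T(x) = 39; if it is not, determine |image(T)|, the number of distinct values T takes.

Since 41 is prime, the nonzero elements of ℤ/41ℤ form a cyclic group of order 40.
As gcd(29, 40) = 1, raising to the 29th power is a bijection on this group: if u^29 ≡ v^29 then (uv^{−1})^29 = 1, and the only element of order dividing gcd(29, 40) = 1 is 1, so u = v.
With T(0) = 0 this makes T injective on all of ℤ/41ℤ, hence bijective (finite equal-size domain and codomain). In particular T is surjective.
Since T is surjective, we find the preimage of 39. The inverse of x ↦ x^29 on (ℤ/41ℤ)^× is x ↦ x^29, because 29·29 = 841 = 21·40 + 1 ≡ 1 (mod 40) and x^{40} = 1 for x ≠ 0 (Fermat). So T⁻¹(39) = 39^29 mod 41.
Repeated squaring mod 41: 39^1 ≡ 39, 39^2 ≡ 39² = 1521 ≡ 4, 39^4 ≡ 4² = 16, 39^8 ≡ 16² = 256 ≡ 10, 39^16 ≡ 10² = 100 ≡ 18. Since 29 = 16 + 8 + 4 + 1, 39^29 ≡ 18·10·16·39: 18·10 = 180 ≡ 16, then 16·16 = 256 ≡ 10, then 10·39 = 390 ≡ 21. So 39^29 ≡ 21 (mod 41).
Hence T⁻¹(39) = 21.

21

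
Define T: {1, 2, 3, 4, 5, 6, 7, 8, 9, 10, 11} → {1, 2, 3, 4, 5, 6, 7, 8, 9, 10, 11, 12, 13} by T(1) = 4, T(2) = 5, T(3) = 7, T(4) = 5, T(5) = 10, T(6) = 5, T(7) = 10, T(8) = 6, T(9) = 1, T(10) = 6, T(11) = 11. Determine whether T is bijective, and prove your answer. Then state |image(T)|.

7

T(2) = 5 = T(4) with 2 ≠ 4, so T is not injective, hence not bijective.
The image of T is {1, 4, 5, 6, 7, 10, 11}, which has 7 elements.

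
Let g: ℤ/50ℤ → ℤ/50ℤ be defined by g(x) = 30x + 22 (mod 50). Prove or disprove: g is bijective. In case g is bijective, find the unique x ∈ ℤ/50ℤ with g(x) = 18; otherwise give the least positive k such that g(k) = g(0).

5

We have gcd(30, 50) = 10 > 1. Taking s = 0 and t = 5: g(0) = 22 and g(5) = 30·5 + 22 = 172 ≡ 22 (mod 50).
So g(0) = g(5) while 0 ≠ 5, hence g is not injective, hence not bijective.
Since g is not bijective, we find the least positive k with g(k) = g(0): this means 30k ≡ 0 (mod 50), i.e. 50 ∣ 30k. Since gcd(30, 50) = 10, dividing through by 10 this holds exactly when 5 ∣ 3k, and as gcd(3, 5) = 1, exactly when 5 ∣ k.
The smallest positive such k is 5.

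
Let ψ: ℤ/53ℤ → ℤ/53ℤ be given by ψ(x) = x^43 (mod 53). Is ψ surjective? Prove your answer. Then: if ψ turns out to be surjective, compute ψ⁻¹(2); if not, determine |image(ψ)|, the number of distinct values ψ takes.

33

Since 53 is prime, the nonzero elements of ℤ/53ℤ form a cyclic group of order 52.
As gcd(43, 52) = 1, raising to the 43rd power is a bijection on this group: if a^43 ≡ b^43 then (ab^{−1})^43 = 1, and the only element of order dividing gcd(43, 52) = 1 is 1, so a = b.
With ψ(0) = 0 this makes ψ injective on all of ℤ/53ℤ, hence bijective (finite equal-size domain and codomain). In particular ψ is surjective.
Since ψ is surjective, we find the preimage of 2. The inverse of x ↦ x^43 on (ℤ/53ℤ)^× is x ↦ x^23, because 43·23 = 989 = 19·52 + 1 ≡ 1 (mod 52) and x^{52} = 1 for x ≠ 0 (Fermat). So ψ⁻¹(2) = 2^23 mod 53.
Repeated squaring mod 53: 2^1 ≡ 2, 2^2 ≡ 2² = 4, 2^4 ≡ 4² = 16, 2^8 ≡ 16² = 256 ≡ 44, 2^16 ≡ 44² = 1936 ≡ 28. Since 23 = 16 + 4 + 2 + 1, 2^23 ≡ 28·16·4·2: 28·16 = 448 ≡ 24, then 24·4 = 96 ≡ 43, then 43·2 = 86 ≡ 33. So 2^23 ≡ 33 (mod 53).
Hence ψ⁻¹(2) = 33.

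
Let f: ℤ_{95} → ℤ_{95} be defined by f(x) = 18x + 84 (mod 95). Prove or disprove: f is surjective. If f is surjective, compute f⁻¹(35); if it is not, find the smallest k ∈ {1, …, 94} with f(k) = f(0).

Since gcd(18, 95) = 1, 18 is invertible modulo 95. Euclid's algorithm: 95 = 5·18 + 5, 18 = 3·5 + 3, 5 = 1·3 + 2, 3 = 1·2 + 1; back-substituting gives 1 = 37·18 − 7·95, so 18⁻¹ ≡ 37 (mod 95).
For any y ∈ ℤ_{95}, x = 37(y − 84) mod 95 satisfies f(x) = 18·37(y − 84) + 84 ≡ y (since 18·37 ≡ 1 mod 95). So every y has a preimage.
Therefore f is surjective.
Since f is surjective, we compute f⁻¹(35): solve 18x + 84 ≡ 35 (mod 95), i.e. 18x ≡ 46 (mod 95).
Multiplying by 18⁻¹ = 37 gives x ≡ 37·46 = 1702 = 17·95 + 87 ≡ 87 (mod 95).
Check: f(87) = 18·87 + 84 = 1650 = 17·95 + 35 ≡ 35 (mod 95).

87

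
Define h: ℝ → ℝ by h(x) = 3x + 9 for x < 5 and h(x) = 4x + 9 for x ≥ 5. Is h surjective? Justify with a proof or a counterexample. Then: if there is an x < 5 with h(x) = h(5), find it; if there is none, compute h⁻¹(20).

Both pieces are strictly increasing (slopes 3 and 4), so each is injective on its own interval.
The left piece maps (−∞, 5) onto (−∞, 24); the right piece maps [5, ∞) onto [29, ∞).
The union (−∞, 24) ∪ [29, ∞) omits the interval between 24 and 29; in particular 24 has no preimage. So h is not surjective.
Because the two images are disjoint, no x < 5 has h(x) = h(5), so we compute h⁻¹(20): 20 lies in (−∞, 24), so solve 3x + 9 = 20: x = (20 − 9)/3 = 11/3.

11/3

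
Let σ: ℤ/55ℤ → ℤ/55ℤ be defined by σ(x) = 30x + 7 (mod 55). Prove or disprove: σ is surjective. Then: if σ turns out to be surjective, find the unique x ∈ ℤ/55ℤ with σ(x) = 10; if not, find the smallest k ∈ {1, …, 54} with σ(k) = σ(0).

Recall that σ is surjective if every y in the codomain equals σ(x) for some x in the domain.
Since gcd(30, 55) = 5, we have 30x ≡ 0 (mod 5) for all x, so σ(x) ≡ 2 (mod 5).
But 0 ≢ 2 (mod 5), so 0 ∈ ℤ/55ℤ has no preimage. So σ is not surjective.
Since σ is not surjective, we find the least positive k with σ(k) = σ(0): this means 30k ≡ 0 (mod 55), i.e. 55 ∣ 30k. Since gcd(30, 55) = 5, dividing through by 5 this holds exactly when 11 ∣ 6k, and as gcd(6, 11) = 1, exactly when 11 ∣ k.
The smallest positive such k is 11.

11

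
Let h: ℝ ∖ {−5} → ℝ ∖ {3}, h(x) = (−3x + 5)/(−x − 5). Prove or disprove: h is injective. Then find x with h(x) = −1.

Suppose h(s) = h(t). Cross-multiplying: (−3s + 5)(−t − 5) = (−3t + 5)(−s − 5).
Expanding both sides and cancelling the symmetric terms leaves 20·(s − t) = 0. Since 20 ≠ 0, s = t. Therefore h is injective.
Solving h(x) = −1: cross-multiplying gives −3x + 5 = −1(−x − 5), which rearranges to −4x = 0, so x = 0.

0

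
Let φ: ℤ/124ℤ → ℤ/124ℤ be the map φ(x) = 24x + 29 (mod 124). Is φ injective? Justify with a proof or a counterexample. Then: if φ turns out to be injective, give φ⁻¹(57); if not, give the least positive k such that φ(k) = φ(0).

We have gcd(24, 124) = 4 > 1. Taking u = 0 and v = 31: φ(0) = 29 and φ(31) = 24·31 + 29 = 773 ≡ 29 (mod 124).
So φ(0) = φ(31) while 0 ≠ 31, therefore φ is not injective.
Since φ is not injective, we find the least positive k with φ(k) = φ(0): this means 24k ≡ 0 (mod 124), i.e. 124 ∣ 24k. Since gcd(24, 124) = 4, dividing through by 4 this holds exactly when 31 ∣ 6k, and as gcd(6, 31) = 1, exactly when 31 ∣ k.
The smallest positive such k is 31.

31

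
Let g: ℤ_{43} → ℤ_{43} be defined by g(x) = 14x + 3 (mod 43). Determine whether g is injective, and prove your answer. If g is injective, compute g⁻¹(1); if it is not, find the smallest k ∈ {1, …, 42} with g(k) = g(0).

6

Recall that injectivity means: for all u, v in the domain, g(u) = g(v) implies u = v.
If g(u) = g(v), then 14u ≡ 14v (mod 43). Because gcd(14, 43) = 1, we may cancel 14 to get u ≡ v (mod 43).
So g is injective.
We now compute 14⁻¹ mod 43 explicitly. Euclid's algorithm: 43 = 3·14 + 1; back-substituting gives 1 = 40·14 − 13·43, so 14⁻¹ ≡ 40 (mod 43).
Since g is injective, we compute g⁻¹(1): solve 14x + 3 ≡ 1 (mod 43), i.e. 14x ≡ 41 (mod 43).
Multiplying by 14⁻¹ = 40 gives x ≡ 40·41 = 1640 = 38·43 + 6 ≡ 6 (mod 43).
Check: g(6) = 14·6 + 3 = 87 = 2·43 + 1 ≡ 1 (mod 43).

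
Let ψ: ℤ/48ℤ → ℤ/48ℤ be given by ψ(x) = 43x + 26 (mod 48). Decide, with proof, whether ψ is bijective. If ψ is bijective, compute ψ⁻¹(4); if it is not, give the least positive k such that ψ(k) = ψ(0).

If ψ(x_1) = ψ(x_2), then 43x_1 ≡ 43x_2 (mod 48). Because gcd(43, 48) = 1, we may cancel 43 to get x_1 ≡ x_2 (mod 48).
We now compute 43⁻¹ mod 48 explicitly. Euclid's algorithm: 48 = 1·43 + 5, 43 = 8·5 + 3, 5 = 1·3 + 2, 3 = 1·2 + 1; back-substituting gives 1 = 19·43 − 17·48, so 43⁻¹ ≡ 19 (mod 48).
For any y ∈ ℤ/48ℤ, x = 19(y − 26) mod 48 satisfies ψ(x) = 43·19(y − 26) + 26 ≡ y (since 43·19 ≡ 1 mod 48). So every y has a preimage.
Thus ψ is bijective.
Since ψ is bijective, we find ψ⁻¹(4): we need 43x ≡ 4 − 26 ≡ 26 (mod 48). Using 43⁻¹ = 19: x ≡ 19·26 = 494 = 10·48 + 14, so x = 14.
Check: ψ(14) = 43·14 + 26 = 628 = 13·48 + 4 ≡ 4 (mod 48).

14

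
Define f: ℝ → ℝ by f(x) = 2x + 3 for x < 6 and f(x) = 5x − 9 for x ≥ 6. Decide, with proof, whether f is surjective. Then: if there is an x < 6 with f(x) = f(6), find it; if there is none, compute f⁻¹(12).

Both pieces are strictly increasing (slopes 2 and 5), so each is injective on its own interval.
The left piece maps (−∞, 6) onto (−∞, 15); the right piece maps [6, ∞) onto [21, ∞).
The union (−∞, 15) ∪ [21, ∞) omits the interval between 15 and 21; in particular 15 has no preimage. So f is not surjective.
Because the two images are disjoint, no x < 6 has f(x) = f(6), so we compute f⁻¹(12): 12 lies in (−∞, 15), so solve 2x + 3 = 12: x = (12 − 3)/2 = 9/2.

9/2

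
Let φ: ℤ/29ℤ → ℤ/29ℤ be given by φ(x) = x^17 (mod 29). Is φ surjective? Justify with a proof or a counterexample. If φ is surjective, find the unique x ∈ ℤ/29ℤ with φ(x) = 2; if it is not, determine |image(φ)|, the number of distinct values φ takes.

Since 29 is prime, the nonzero elements of ℤ/29ℤ form a cyclic group of order 28.
As gcd(17, 28) = 1, raising to the 17th power is a bijection on this group: if u^17 ≡ v^17 then (uv^{−1})^17 = 1, and the only element of order dividing gcd(17, 28) = 1 is 1, so u = v.
With φ(0) = 0 this makes φ injective on all of ℤ/29ℤ, hence bijective (finite equal-size domain and codomain). In particular φ is surjective.
Since φ is surjective, we find the preimage of 2. The inverse of x ↦ x^17 on (ℤ/29ℤ)^× is x ↦ x^5, because 17·5 = 85 = 3·28 + 1 ≡ 1 (mod 28) and x^{28} = 1 for x ≠ 0 (Fermat). So φ⁻¹(2) = 2^5 mod 29.
Repeated squaring mod 29: 2^1 ≡ 2, 2^2 ≡ 2² = 4, 2^4 ≡ 4² = 16. Since 5 = 4 + 1, 2^5 ≡ 16·2: 16·2 = 32 ≡ 3. So 2^5 ≡ 3 (mod 29).
Hence φ⁻¹(2) = 3.

3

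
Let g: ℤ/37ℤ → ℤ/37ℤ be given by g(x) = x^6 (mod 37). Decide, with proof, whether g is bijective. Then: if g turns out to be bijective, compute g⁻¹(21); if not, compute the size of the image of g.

g(3): Repeated squaring mod 37: 3^1 ≡ 3, 3^2 ≡ 3² = 9, 3^4 ≡ 9² = 81 ≡ 7. Since 6 = 4 + 2, 3^6 ≡ 7·9: 7·9 = 63 ≡ 26. So 3^6 ≡ 26 (mod 37).
g(4): Repeated squaring mod 37: 4^1 ≡ 4, 4^2 ≡ 4² = 16, 4^4 ≡ 16² = 256 ≡ 34. Since 6 = 4 + 2, 4^6 ≡ 34·16: 34·16 = 544 ≡ 26. So 4^6 ≡ 26 (mod 37).
So g(3) = g(4) = 26 while 3 ≠ 4, thus g is not injective, hence not bijective.
Since g is not bijective, we determine |image(g)|. Computing x^6 mod 37 for each x (by repeated squaring, reducing mod 37 at every step), the values g(0), g(1), …, g(36) are: 0, 1, 27, 26, 26, 11, 36, 26, 36, 10, 1, 1, 10, 11, 36, 27, 10, 27, 11, 11, 27, 10, 27, 36, 11, 10, 1, 1, 10, 36, 26, 36, 11, 26, 26, 27, 1.
The distinct values are {0, 1, 10, 11, 26, 27, 36}; there are 7 of them.

7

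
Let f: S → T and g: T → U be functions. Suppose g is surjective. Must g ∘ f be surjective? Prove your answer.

not surjective

No. Take S = {1}, T = U = {1, 2, 3, 4}, f(1) = 1, and g = identity (surjective).
Then (g ∘ f)(1) = 1, and 4 ∈ U has no preimage under g ∘ f, so g ∘ f is not surjective.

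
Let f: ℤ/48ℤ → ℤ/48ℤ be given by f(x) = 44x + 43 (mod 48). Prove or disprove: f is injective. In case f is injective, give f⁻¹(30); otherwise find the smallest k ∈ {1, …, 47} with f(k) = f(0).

12

By definition, f is injective if f(x_1) = f(x_2) implies x_1 = x_2.
We have gcd(44, 48) = 4 > 1. Taking x_1 = 0 and x_2 = 12: f(0) = 43 and f(12) = 44·12 + 43 = 571 ≡ 43 (mod 48).
So f(0) = f(12) while 0 ≠ 12, therefore f is not injective.
Since f is not injective, we find the least positive k with f(k) = f(0): this means 44k ≡ 0 (mod 48), i.e. 48 ∣ 44k. Since gcd(44, 48) = 4, dividing through by 4 this holds exactly when 12 ∣ 11k, and as gcd(11, 12) = 1, exactly when 12 ∣ k.
The smallest positive such k is 12.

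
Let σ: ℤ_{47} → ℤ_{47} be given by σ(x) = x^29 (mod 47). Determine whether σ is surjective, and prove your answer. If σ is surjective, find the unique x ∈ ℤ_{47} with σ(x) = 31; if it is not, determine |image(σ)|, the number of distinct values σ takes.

Since 47 is prime, the nonzero elements of ℤ_{47} form a cyclic group of order 46.
As gcd(29, 46) = 1, raising to the 29th power is a bijection on this group: if x_1^29 ≡ x_2^29 then (x_1x_2^{−1})^29 = 1, and the only element of order dividing gcd(29, 46) = 1 is 1, so x_1 = x_2.
With σ(0) = 0 this makes σ injective on all of ℤ_{47}, hence bijective (finite equal-size domain and codomain). In particular σ is surjective.
Since σ is surjective, we find the preimage of 31. The inverse of x ↦ x^29 on (ℤ_{47})^× is x ↦ x^27, because 29·27 = 783 = 17·46 + 1 ≡ 1 (mod 46) and x^{46} = 1 for x ≠ 0 (Fermat). So σ⁻¹(31) = 31^27 mod 47.
Repeated squaring mod 47: 31^1 ≡ 31, 31^2 ≡ 31² = 961 ≡ 21, 31^4 ≡ 21² = 441 ≡ 18, 31^8 ≡ 18² = 324 ≡ 42, 31^16 ≡ 42² = 1764 ≡ 25. Since 27 = 16 + 8 + 2 + 1, 31^27 ≡ 25·42·21·31: 25·42 = 1050 ≡ 16, then 16·21 = 336 ≡ 7, then 7·31 = 217 ≡ 29. So 31^27 ≡ 29 (mod 47).
Hence σ⁻¹(31) = 29.

29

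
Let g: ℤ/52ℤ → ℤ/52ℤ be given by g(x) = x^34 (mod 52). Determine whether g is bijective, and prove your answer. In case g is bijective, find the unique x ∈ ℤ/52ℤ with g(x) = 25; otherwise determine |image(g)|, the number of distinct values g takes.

14

g(12): Repeated squaring mod 52: 12^1 ≡ 12, 12^2 ≡ 12² = 144 ≡ 40, 12^4 ≡ 40² = 1600 ≡ 40, 12^8 ≡ 40² = 1600 ≡ 40, 12^16 ≡ 40² = 1600 ≡ 40, 12^32 ≡ 40² = 1600 ≡ 40. Since 34 = 32 + 2, 12^34 ≡ 40·40: 40·40 = 1600 ≡ 40. So 12^34 ≡ 40 (mod 52).
g(14): Repeated squaring mod 52: 14^1 ≡ 14, 14^2 ≡ 14² = 196 ≡ 40, 14^4 ≡ 40² = 1600 ≡ 40, 14^8 ≡ 40² = 1600 ≡ 40, 14^16 ≡ 40² = 1600 ≡ 40, 14^32 ≡ 40² = 1600 ≡ 40. Since 34 = 32 + 2, 14^34 ≡ 40·40: 40·40 = 1600 ≡ 40. So 14^34 ≡ 40 (mod 52).
So g(12) = g(14) = 40 while 12 ≠ 14, therefore g is not injective, hence not bijective.
Since g is not bijective, we determine |image(g)|. Computing x^34 mod 52 for each x (by repeated squaring, reducing mod 52 at every step), the values g(0), g(1), …, g(51) are: 0, 1, 36, 29, 48, 25, 4, 17, 12, 9, 16, 49, 40, 13, 40, 49, 16, 9, 12, 17, 4, 25, 48, 29, 36, 1, 0, 1, 36, 29, 48, 25, 4, 17, 12, 9, 16, 49, 40, 13, 40, 49, 16, 9, 12, 17, 4, 25, 48, 29, 36, 1.
The distinct values are {0, 1, 4, 9, 12, 13, 16, 17, 25, 29, 36, 40, 48, 49}; there are 14 of them.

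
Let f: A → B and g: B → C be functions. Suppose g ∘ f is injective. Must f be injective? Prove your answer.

injective

Suppose f(x_1) = f(x_2). Applying g: (g ∘ f)(x_1) = (g ∘ f)(x_2). Since g ∘ f is injective, x_1 = x_2. Therefore f is injective.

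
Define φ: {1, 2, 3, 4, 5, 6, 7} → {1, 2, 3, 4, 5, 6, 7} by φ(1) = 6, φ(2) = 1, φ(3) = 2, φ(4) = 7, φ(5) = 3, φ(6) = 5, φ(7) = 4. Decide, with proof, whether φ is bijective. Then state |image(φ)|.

7

The values 6, 1, 2, 7, 3, 5, 4 are a permutation of {1, 2, 3, 4, 5, 6, 7}: each element appears exactly once.
So φ is injective and surjective, hence bijective.
The image of φ is {1, 2, 3, 4, 5, 6, 7}, which has 7 elements.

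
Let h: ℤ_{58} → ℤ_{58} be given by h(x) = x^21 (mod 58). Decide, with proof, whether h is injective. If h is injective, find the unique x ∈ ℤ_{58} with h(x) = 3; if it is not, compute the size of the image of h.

h(4): Repeated squaring mod 58: 4^1 ≡ 4, 4^2 ≡ 4² = 16, 4^4 ≡ 16² = 256 ≡ 24, 4^8 ≡ 24² = 576 ≡ 54, 4^16 ≡ 54² = 2916 ≡ 16. Since 21 = 16 + 4 + 1, 4^21 ≡ 16·24·4: 16·24 = 384 ≡ 36, then 36·4 = 144 ≡ 28. So 4^21 ≡ 28 (mod 58).
h(6): Repeated squaring mod 58: 6^1 ≡ 6, 6^2 ≡ 6² = 36, 6^4 ≡ 36² = 1296 ≡ 20, 6^8 ≡ 20² = 400 ≡ 52, 6^16 ≡ 52² = 2704 ≡ 36. Since 21 = 16 + 4 + 1, 6^21 ≡ 36·20·6: 36·20 = 720 ≡ 24, then 24·6 = 144 ≡ 28. So 6^21 ≡ 28 (mod 58).
So h(4) = h(6) = 28 while 4 ≠ 6, so h is not injective.
Since h is not injective, we determine |image(h)|. Computing x^21 mod 58 for each x (by repeated squaring, reducing mod 58 at every step), the values h(0), h(1), …, h(57) are: 0, 1, 46, 17, 28, 57, 28, 1, 12, 57, 12, 17, 12, 57, 46, 41, 30, 17, 12, 17, 30, 17, 28, 1, 30, 1, 12, 41, 28, 29, 30, 17, 46, 57, 28, 57, 30, 41, 28, 41, 46, 41, 28, 17, 12, 1, 46, 41, 46, 1, 46, 57, 30, 1, 30, 41, 12, 57.
The distinct values are {0, 1, 12, 17, 28, 29, 30, 41, 46, 57}; there are 10 of them.

10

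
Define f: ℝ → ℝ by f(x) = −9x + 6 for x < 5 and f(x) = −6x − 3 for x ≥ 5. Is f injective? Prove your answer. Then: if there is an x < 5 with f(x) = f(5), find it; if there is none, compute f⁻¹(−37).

13/3

Both pieces are strictly decreasing (slopes −9 and −6), so each is injective on its own interval.
The left piece maps (−∞, 5) onto (−39, ∞); the right piece maps [5, ∞) onto (−∞, −33].
These images overlap. In particular f(5) = −33 (right piece), and solving −9x + 6 = −33 on the left piece gives x = 13/3 < 5.
So f(13/3) = f(5) with 13/3 ≠ 5, and f is not injective. This x = 13/3 is the requested value below 5.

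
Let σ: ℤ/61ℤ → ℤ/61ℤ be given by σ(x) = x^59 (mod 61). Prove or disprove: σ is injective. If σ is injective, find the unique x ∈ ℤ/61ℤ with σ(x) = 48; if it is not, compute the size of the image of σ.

Since 61 is prime, the nonzero elements of ℤ/61ℤ form a cyclic group of order 60.
As gcd(59, 60) = 1, raising to the 59th power is a bijection on this group: if a^59 ≡ b^59 then (ab^{−1})^59 = 1, and the only element of order dividing gcd(59, 60) = 1 is 1, so a = b.
With σ(0) = 0 this makes σ injective on all of ℤ/61ℤ, hence bijective (finite equal-size domain and codomain). In particular σ is injective.
Since σ is injective, we find the preimage of 48. The inverse of x ↦ x^59 on (ℤ/61ℤ)^× is x ↦ x^59, because 59·59 = 3481 = 58·60 + 1 ≡ 1 (mod 60) and x^{60} = 1 for x ≠ 0 (Fermat). So σ⁻¹(48) = 48^59 mod 61.
Repeated squaring mod 61: 48^1 ≡ 48, 48^2 ≡ 48² = 2304 ≡ 47, 48^4 ≡ 47² = 2209 ≡ 13, 48^8 ≡ 13² = 169 ≡ 47, 48^16 ≡ 47² = 2209 ≡ 13, 48^32 ≡ 13² = 169 ≡ 47. Since 59 = 32 + 16 + 8 + 2 + 1, 48^59 ≡ 47·13·47·47·48: 47·13 = 611 ≡ 1, then 1·47 = 47, then 47·47 = 2209 ≡ 13, then 13·48 = 624 ≡ 14. So 48^59 ≡ 14 (mod 61).
Hence σ⁻¹(48) = 14.

14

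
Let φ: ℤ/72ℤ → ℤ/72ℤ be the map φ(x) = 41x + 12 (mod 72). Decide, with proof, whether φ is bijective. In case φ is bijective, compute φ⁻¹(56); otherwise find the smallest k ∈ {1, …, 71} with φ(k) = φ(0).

Suppose φ(a) = φ(b) in ℤ/72ℤ. Then 41a + 12 ≡ 41b + 12 (mod 72), so 41(a − b) ≡ 0 (mod 72).
Since gcd(41, 72) = 1, 41 is invertible modulo 72, therefore a − b ≡ 0 (mod 72), i.e. a = b.
We now compute 41⁻¹ mod 72 explicitly. Euclid's algorithm: 72 = 1·41 + 31, 41 = 1·31 + 10, 31 = 3·10 + 1; back-substituting gives 1 = 65·41 − 37·72, so 41⁻¹ ≡ 65 (mod 72).
Then y ↦ 65(y − 12) is a two-sided inverse to φ, so every y ∈ ℤ/72ℤ has a preimage.
So φ is bijective.
Since φ is bijective, we compute φ⁻¹(56): solve 41x + 12 ≡ 56 (mod 72), i.e. 41x ≡ 44 (mod 72).
Multiplying by 41⁻¹ = 65 gives x ≡ 65·44 = 2860 = 39·72 + 52 ≡ 52 (mod 72).
Check: φ(52) = 41·52 + 12 = 2144 = 29·72 + 56 ≡ 56 (mod 72).

52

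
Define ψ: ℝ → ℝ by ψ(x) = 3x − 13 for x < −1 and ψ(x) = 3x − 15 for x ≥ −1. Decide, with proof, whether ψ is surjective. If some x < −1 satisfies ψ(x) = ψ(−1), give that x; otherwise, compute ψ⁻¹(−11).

Both pieces are strictly increasing (slopes 3 and 3), so each is injective on its own interval.
The left piece maps (−∞, −1) onto (−∞, −16); the right piece maps [−1, ∞) onto [−18, ∞).
The union (−∞, −16) ∪ [−18, ∞) covers ℝ, so ψ is surjective.
For the follow-up: the images overlap, so an x < −1 with ψ(x) = ψ(−1) exists. ψ(−1) = −18; solving 3x − 13 = −18 for x < −1 gives x = (−18 + 13)/3 = −5/3.

-5/3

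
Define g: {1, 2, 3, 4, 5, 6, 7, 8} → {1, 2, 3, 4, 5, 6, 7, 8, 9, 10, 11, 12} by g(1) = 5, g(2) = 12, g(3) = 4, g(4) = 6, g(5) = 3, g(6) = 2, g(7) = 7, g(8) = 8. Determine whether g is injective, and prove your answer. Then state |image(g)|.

8

The values g(1), …, g(8) are 5, 12, 4, 6, 3, 2, 7, 8 — all distinct.
So g(s) = g(t) only when s = t, and g is injective.
The image of g is {2, 3, 4, 5, 6, 7, 8, 12}, which has 8 elements.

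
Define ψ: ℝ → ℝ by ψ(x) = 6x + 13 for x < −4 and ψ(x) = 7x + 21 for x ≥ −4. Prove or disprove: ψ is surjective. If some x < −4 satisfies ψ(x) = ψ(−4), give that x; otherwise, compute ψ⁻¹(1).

-20/7

Both pieces are strictly increasing (slopes 6 and 7), so each is injective on its own interval.
The left piece maps (−∞, −4) onto (−∞, −11); the right piece maps [−4, ∞) onto [−7, ∞).
The union (−∞, −11) ∪ [−7, ∞) omits the interval between −11 and −7; in particular −11 has no preimage. So ψ is not surjective.
Because the two images are disjoint, no x < −4 has ψ(x) = ψ(−4), so we compute ψ⁻¹(1): 1 lies in [−7, ∞), so solve 7x + 21 = 1: x = (1 − 21)/7 = −20/7.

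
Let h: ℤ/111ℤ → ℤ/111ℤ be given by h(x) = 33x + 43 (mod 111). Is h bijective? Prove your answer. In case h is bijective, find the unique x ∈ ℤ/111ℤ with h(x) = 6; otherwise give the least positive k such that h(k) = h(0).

37

We have gcd(33, 111) = 3 > 1. Taking x_1 = 0 and x_2 = 37: h(0) = 43 and h(37) = 33·37 + 43 = 1264 ≡ 43 (mod 111).
So h(0) = h(37) while 0 ≠ 37, hence h is not injective, hence not bijective.
Since h is not bijective, we find the least positive k with h(k) = h(0): this means 33k ≡ 0 (mod 111), i.e. 111 ∣ 33k. Since gcd(33, 111) = 3, dividing through by 3 this holds exactly when 37 ∣ 11k, and as gcd(11, 37) = 1, exactly when 37 ∣ k.
The smallest positive such k is 37.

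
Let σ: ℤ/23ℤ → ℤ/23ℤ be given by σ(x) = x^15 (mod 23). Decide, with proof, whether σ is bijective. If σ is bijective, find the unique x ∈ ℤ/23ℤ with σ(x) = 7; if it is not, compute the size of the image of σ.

Since 23 is prime, the nonzero elements of ℤ/23ℤ form a cyclic group of order 22.
As gcd(15, 22) = 1, raising to the 15th power is a bijection on this group: if u^15 ≡ v^15 then (uv^{−1})^15 = 1, and the only element of order dividing gcd(15, 22) = 1 is 1, so u = v.
With σ(0) = 0 this makes σ injective on all of ℤ/23ℤ, hence bijective (finite equal-size domain and codomain). In particular σ is bijective.
Since σ is bijective, we find the preimage of 7. The inverse of x ↦ x^15 on (ℤ/23ℤ)^× is x ↦ x^3, because 15·3 = 45 = 2·22 + 1 ≡ 1 (mod 22) and x^{22} = 1 for x ≠ 0 (Fermat). So σ⁻¹(7) = 7^3 mod 23.
Repeated squaring mod 23: 7^1 ≡ 7, 7^2 ≡ 7² = 49 ≡ 3. Since 3 = 2 + 1, 7^3 ≡ 3·7: 3·7 = 21. So 7^3 ≡ 21 (mod 23).
Hence σ⁻¹(7) = 21.

21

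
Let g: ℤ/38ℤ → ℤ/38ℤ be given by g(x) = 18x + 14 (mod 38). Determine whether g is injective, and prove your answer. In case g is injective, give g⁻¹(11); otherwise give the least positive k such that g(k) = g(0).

19

We have gcd(18, 38) = 2 > 1. Taking u = 0 and v = 19: g(0) = 14 and g(19) = 18·19 + 14 = 356 ≡ 14 (mod 38).
So g(0) = g(19) while 0 ≠ 19, therefore g is not injective.
Since g is not injective, we find the least positive k with g(k) = g(0): this means 18k ≡ 0 (mod 38), i.e. 38 ∣ 18k. Since gcd(18, 38) = 2, dividing through by 2 this holds exactly when 19 ∣ 9k, and as gcd(9, 19) = 1, exactly when 19 ∣ k.
The smallest positive such k is 19.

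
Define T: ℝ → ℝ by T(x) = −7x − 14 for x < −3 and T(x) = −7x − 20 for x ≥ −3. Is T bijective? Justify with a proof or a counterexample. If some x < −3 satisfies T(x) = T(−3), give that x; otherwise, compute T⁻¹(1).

Both pieces are strictly decreasing (slopes −7 and −7), so each is injective on its own interval.
The left piece maps (−∞, −3) onto (7, ∞); the right piece maps [−3, ∞) onto (−∞, 1].
The images leave a gap (7 has no preimage), so T is not surjective, hence not bijective.
Because the two images are disjoint, no x < −3 has T(x) = T(−3), so we compute T⁻¹(1): 1 lies in (−∞, 1], so solve −7x − 20 = 1: x = (1 + 20)/(−7) = −3.

-3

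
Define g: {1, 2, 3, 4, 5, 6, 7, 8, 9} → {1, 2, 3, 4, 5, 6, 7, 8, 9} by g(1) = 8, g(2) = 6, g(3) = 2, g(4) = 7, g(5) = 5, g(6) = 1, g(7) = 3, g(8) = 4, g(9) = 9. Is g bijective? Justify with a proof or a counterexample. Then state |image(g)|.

9

The values 8, 6, 2, 7, 5, 1, 3, 4, 9 are a permutation of {1, 2, 3, 4, 5, 6, 7, 8, 9}: each element appears exactly once.
So g is injective and surjective, hence bijective.
The image of g is {1, 2, 3, 4, 5, 6, 7, 8, 9}, which has 9 elements.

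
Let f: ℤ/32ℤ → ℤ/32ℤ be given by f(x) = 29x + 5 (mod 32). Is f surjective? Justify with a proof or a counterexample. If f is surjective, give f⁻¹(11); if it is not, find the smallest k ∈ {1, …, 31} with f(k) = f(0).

Recall: f is surjective if every y in the codomain equals f(x) for some x in the domain.
Since gcd(29, 32) = 1, 29 is invertible modulo 32. Euclid's algorithm: 32 = 1·29 + 3, 29 = 9·3 + 2, 3 = 1·2 + 1; back-substituting gives 1 = 21·29 − 19·32, so 29⁻¹ ≡ 21 (mod 32).
Then y ↦ 21(y − 5) is a two-sided inverse to f, so every y ∈ ℤ/32ℤ has a preimage.
Hence f is surjective.
Since f is surjective, we compute f⁻¹(11): solve 29x + 5 ≡ 11 (mod 32), i.e. 29x ≡ 6 (mod 32).
Multiplying by 29⁻¹ = 21 gives x ≡ 21·6 = 126 = 3·32 + 30 ≡ 30 (mod 32).
Check: f(30) = 29·30 + 5 = 875 = 27·32 + 11 ≡ 11 (mod 32).

30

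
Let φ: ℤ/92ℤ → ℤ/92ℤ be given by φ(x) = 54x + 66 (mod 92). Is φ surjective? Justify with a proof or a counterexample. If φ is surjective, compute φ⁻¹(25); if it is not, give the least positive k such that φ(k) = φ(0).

46

Recall that surjectivity means every element of the codomain has a preimage under φ.
Since gcd(54, 92) = 2, we have 54x ≡ 0 (mod 2) for all x, so φ(x) ≡ 0 (mod 2).
But 1 ≢ 0 (mod 2), so 1 ∈ ℤ/92ℤ has no preimage. Hence φ is not surjective.
Since φ is not surjective, we find the least positive k with φ(k) = φ(0): this means 54k ≡ 0 (mod 92), i.e. 92 ∣ 54k. Since gcd(54, 92) = 2, dividing through by 2 this holds exactly when 46 ∣ 27k, and as gcd(27, 46) = 1, exactly when 46 ∣ k.
The smallest positive such k is 46.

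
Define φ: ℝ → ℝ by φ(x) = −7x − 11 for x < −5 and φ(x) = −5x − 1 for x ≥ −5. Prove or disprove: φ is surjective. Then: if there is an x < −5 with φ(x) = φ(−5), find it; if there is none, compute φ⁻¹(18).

-19/5

Both pieces are strictly decreasing (slopes −7 and −5), so each is injective on its own interval.
The left piece maps (−∞, −5) onto (24, ∞); the right piece maps [−5, ∞) onto (−∞, 24].
These images together cover ℝ, so φ is surjective.
Because the two images are disjoint, no x < −5 has φ(x) = φ(−5), so we compute φ⁻¹(18): 18 lies in (−∞, 24], so solve −5x − 1 = 18: x = (18 + 1)/(−5) = −19/5.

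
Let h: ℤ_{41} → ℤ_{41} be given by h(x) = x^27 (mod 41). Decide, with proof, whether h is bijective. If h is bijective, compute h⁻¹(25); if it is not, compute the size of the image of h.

4

Since 41 is prime, the nonzero elements of ℤ_{41} form a cyclic group of order 40.
As gcd(27, 40) = 1, raising to the 27th power is a bijection on this group: if s^27 ≡ t^27 then (st^{−1})^27 = 1, and the only element of order dividing gcd(27, 40) = 1 is 1, so s = t.
With h(0) = 0 this makes h injective on all of ℤ_{41}, hence bijective (finite equal-size domain and codomain). In particular h is bijective.
Since h is bijective, we find the preimage of 25. The inverse of x ↦ x^27 on (ℤ_{41})^× is x ↦ x^3, because 27·3 = 81 = 2·40 + 1 ≡ 1 (mod 40) and x^{40} = 1 for x ≠ 0 (Fermat). So h⁻¹(25) = 25^3 mod 41.
Repeated squaring mod 41: 25^1 ≡ 25, 25^2 ≡ 25² = 625 ≡ 10. Since 3 = 2 + 1, 25^3 ≡ 10·25: 10·25 = 250 ≡ 4. So 25^3 ≡ 4 (mod 41).
Hence h⁻¹(25) = 4.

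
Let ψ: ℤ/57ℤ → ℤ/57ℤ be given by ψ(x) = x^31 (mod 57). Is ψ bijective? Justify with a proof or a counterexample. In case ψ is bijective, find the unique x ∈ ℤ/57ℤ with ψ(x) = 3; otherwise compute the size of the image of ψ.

Computing x^31 mod 57 for each x (by repeated squaring, reducing mod 57 at every step), the values ψ(0), ψ(1), …, ψ(56) are: 0, 1, 41, 33, 28, 17, 42, 7, 8, 6, 13, 11, 12, 34, 2, 48, 43, 35, 18, 19, 20, 3, 52, 47, 36, 4, 26, 27, 25, 32, 30, 31, 53, 21, 10, 5, 54, 37, 38, 39, 22, 14, 9, 55, 23, 45, 46, 44, 51, 49, 50, 15, 40, 29, 24, 16, 56.
Every element of ℤ/57ℤ appears exactly once in this list, so ψ is a bijection, and in particular bijective.
Since ψ is bijective, we read off the preimage of 3 from the same table: ψ(21) = 3, so ψ⁻¹(3) = 21.

21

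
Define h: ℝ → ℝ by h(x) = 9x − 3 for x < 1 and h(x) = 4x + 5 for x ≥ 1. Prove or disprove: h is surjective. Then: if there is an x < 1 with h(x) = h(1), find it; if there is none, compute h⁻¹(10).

Both pieces are strictly increasing (slopes 9 and 4), so each is injective on its own interval.
The left piece maps (−∞, 1) onto (−∞, 6); the right piece maps [1, ∞) onto [9, ∞).
The union (−∞, 6) ∪ [9, ∞) omits the interval between 6 and 9; in particular 6 has no preimage. So h is not surjective.
Because the two images are disjoint, no x < 1 has h(x) = h(1), so we compute h⁻¹(10): 10 lies in [9, ∞), so solve 4x + 5 = 10: x = (10 − 5)/4 = 5/4.

5/4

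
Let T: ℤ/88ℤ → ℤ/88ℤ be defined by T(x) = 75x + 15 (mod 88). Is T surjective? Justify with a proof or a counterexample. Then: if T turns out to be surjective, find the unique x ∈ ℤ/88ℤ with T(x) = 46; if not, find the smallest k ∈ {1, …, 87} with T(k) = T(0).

Recall: T is surjective if every y in the codomain equals T(x) for some x in the domain.
Since gcd(75, 88) = 1, 75 is invertible modulo 88. Euclid's algorithm: 88 = 1·75 + 13, 75 = 5·13 + 10, 13 = 1·10 + 3, 10 = 3·3 + 1; back-substituting gives 1 = 27·75 − 23·88, so 75⁻¹ ≡ 27 (mod 88).
For any y ∈ ℤ/88ℤ, x = 27(y − 15) mod 88 satisfies T(x) = 75·27(y − 15) + 15 ≡ y (since 75·27 ≡ 1 mod 88). So every y has a preimage.
So T is surjective.
Since T is surjective, we compute T⁻¹(46): solve 75x + 15 ≡ 46 (mod 88), i.e. 75x ≡ 31 (mod 88).
Multiplying by 75⁻¹ = 27 gives x ≡ 27·31 = 837 = 9·88 + 45 ≡ 45 (mod 88).
Check: T(45) = 75·45 + 15 = 3390 = 38·88 + 46 ≡ 46 (mod 88).

45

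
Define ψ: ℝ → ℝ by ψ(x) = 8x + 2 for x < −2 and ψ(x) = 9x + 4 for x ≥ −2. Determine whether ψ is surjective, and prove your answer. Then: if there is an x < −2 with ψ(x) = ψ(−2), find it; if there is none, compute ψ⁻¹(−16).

Both pieces are strictly increasing (slopes 8 and 9), so each is injective on its own interval.
The left piece maps (−∞, −2) onto (−∞, −14); the right piece maps [−2, ∞) onto [−14, ∞).
These images together cover ℝ, so ψ is surjective.
Because the two images are disjoint, no x < −2 has ψ(x) = ψ(−2), so we compute ψ⁻¹(−16): −16 lies in (−∞, −14), so solve 8x + 2 = −16: x = (−16 − 2)/8 = −9/4.

-9/4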